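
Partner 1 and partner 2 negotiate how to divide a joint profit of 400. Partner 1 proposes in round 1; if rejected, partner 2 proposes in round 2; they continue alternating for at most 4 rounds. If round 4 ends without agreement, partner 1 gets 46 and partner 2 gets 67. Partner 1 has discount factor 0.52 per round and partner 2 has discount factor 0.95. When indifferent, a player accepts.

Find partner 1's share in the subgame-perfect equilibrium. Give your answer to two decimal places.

51.47

Solve by backward induction from round 4.
Round 4 (partner 2 proposes): partner 1 gets 46 if talks fail, so partner 2 offers 46 and keeps 354.
Round 3 (partner 1 proposes): partner 2 can get 354 next round, worth 0.95 × 354 = 336.3 now. Partner 1 offers 336.3 and keeps 400 − 336.3 = 63.7.
Round 2 (partner 2 proposes): partner 1 can get 63.7 next round, worth 0.52 × 63.7 = 33.124 now; partner 2 offers that and keeps 366.876.
Round 1 (partner 1 proposes): partner 2 can get 366.876 next round, worth 0.95 × 366.876 = 348.5322 now, so partner 1 offers 348.5322, keeping 51.4678.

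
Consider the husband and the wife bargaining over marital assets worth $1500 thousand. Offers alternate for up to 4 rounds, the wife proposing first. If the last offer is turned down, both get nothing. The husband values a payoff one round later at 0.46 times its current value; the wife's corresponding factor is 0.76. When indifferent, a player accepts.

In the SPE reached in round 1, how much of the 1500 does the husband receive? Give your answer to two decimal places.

Round 4 (the husband proposes): the wife will accept anything ≥ 0, so the husband offers 0 and keeps 1500.
Round 3 (the wife proposes): the husband can get 1500 next round, worth 0.46 × 1500 = 690 now, so the wife offers 690, keeping 810.
Round 2 (the husband proposes): the wife can get 810 next round, worth 0.76 × 810 = 615.6 now. The husband offers 615.6 and keeps 1500 − 615.6 = 884.4.
Round 1 (the wife proposes): the husband can get 884.4 next round, worth 0.46 × 884.4 = 406.824 now, so the wife offers 406.824, keeping 1093.176.

406.82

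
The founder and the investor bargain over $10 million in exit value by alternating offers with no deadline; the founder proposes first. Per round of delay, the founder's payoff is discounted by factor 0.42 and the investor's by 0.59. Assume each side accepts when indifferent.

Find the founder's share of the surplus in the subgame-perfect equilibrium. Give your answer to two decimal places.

5.45

Let x be the founder's share when the founder proposes and y be the investor's share when the investor proposes.
The investor accepts iff offered ≥ 0.59·y, so x = 10 − 0.59y. Symmetrically y = 10 − 0.42x.
Substituting: x = 10 − 0.59(10 − 0.42x), giving x(1 − 0.42·0.59) = 10(1 − 0.59).
So x = 10 × 0.41 / 0.7522 ≈ 5.4507, and the investor receives 10 − x ≈ 4.5493.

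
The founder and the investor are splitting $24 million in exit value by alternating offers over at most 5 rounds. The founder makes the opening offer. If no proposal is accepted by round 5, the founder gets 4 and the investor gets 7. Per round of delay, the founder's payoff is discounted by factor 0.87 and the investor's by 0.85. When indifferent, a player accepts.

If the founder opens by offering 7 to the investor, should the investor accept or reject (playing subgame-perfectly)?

Work out the investor's continuation value if the offer is rejected.
Round 5 (the founder proposes): the investor gets 7 if talks fail, so the founder offers 7 and keeps 17.
Round 4 (the investor proposes): the founder can get 17 next round, worth 0.87 × 17 = 14.79 now, so the investor offers 14.79, keeping 9.21.
Round 3 (the founder proposes): the investor can get 9.21 next round, worth 0.85 × 9.21 = 7.8285 now, so the founder offers 7.8285, keeping 16.1715.
Round 2 (the investor proposes): the founder can get 16.1715 next round, worth 0.87 × 16.1715 = 14.069205 now, so the investor offers 14.069205, keeping 9.930795.
So by rejecting in round 1, the investor gets 9.930795 next round, worth 0.85 × 9.930795 = 8.44117575 now.
Offer 7 < 8.44117575, so the investor rejects.

Reject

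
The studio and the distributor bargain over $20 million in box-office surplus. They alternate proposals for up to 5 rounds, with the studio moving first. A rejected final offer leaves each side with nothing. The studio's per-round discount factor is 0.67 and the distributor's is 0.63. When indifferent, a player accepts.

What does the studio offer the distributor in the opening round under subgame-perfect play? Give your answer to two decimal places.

Work backward from the last round.
Round 5 (the studio proposes): rejection yields 0 for the distributor; the studio offers 0 and keeps 20.
Round 4 (the distributor proposes): the studio can get 20 next round, worth 0.67 × 20 = 13.4 now, so the distributor offers 13.4, keeping 6.6.
Round 3 (the studio proposes): the distributor can get 6.6 next round, worth 0.63 × 6.6 = 4.158 now, so the studio offers 4.158, keeping 15.842.
Round 2 (the distributor proposes): the studio can get 15.842 next round, worth 0.67 × 15.842 = 10.61414 now; the distributor offers that and keeps 9.38586.
Round 1 (the studio proposes): the distributor can get 9.38586 next round, worth 0.63 × 9.38586 = 5.9130918 now, so the studio offers 5.9130918, keeping 14.0869082.

5.91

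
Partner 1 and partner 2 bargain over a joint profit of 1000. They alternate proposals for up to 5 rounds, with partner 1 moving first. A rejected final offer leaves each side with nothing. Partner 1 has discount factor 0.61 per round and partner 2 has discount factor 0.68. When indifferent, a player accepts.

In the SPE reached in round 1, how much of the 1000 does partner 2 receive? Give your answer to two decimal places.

375.20

Round 5 (partner 1 proposes): rejection yields 0 for partner 2; partner 1 offers 0 and keeps 1000.
Round 4 (partner 2 proposes): partner 1 can get 1000 next round, worth 0.61 × 1000 = 610 now. Partner 2 offers 610 and keeps 1000 − 610 = 390.
Round 3 (partner 1 proposes): partner 2 can get 390 next round, worth 0.68 × 390 = 265.2 now. Partner 1 offers 265.2 and keeps 1000 − 265.2 = 734.8.
Round 2 (partner 2 proposes): partner 1 can get 734.8 next round, worth 0.61 × 734.8 = 448.228 now; partner 2 offers that and keeps 551.772.
Round 1 (partner 1 proposes): partner 2 can get 551.772 next round, worth 0.68 × 551.772 = 375.20496 now; partner 1 offers that and keeps 624.79504.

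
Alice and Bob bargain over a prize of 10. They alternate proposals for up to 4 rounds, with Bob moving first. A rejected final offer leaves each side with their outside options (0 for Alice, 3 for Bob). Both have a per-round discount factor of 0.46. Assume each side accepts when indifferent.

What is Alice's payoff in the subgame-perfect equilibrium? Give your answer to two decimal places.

Round 4 (Alice proposes): Bob gets 3 if talks fail, so Alice offers 3 and keeps 7.
Round 3 (Bob proposes): Alice can get 7 next round, worth 0.46 × 7 = 3.22 now; Bob offers that and keeps 6.78.
Round 2 (Alice proposes): Bob can get 6.78 next round, worth 0.46 × 6.78 = 3.1188 now; Alice offers that and keeps 6.8812.
Round 1 (Bob proposes): Alice can get 6.8812 next round, worth 0.46 × 6.8812 = 3.165352 now. Bob offers 3.165352 and keeps 10 − 3.165352 = 6.834648.

3.17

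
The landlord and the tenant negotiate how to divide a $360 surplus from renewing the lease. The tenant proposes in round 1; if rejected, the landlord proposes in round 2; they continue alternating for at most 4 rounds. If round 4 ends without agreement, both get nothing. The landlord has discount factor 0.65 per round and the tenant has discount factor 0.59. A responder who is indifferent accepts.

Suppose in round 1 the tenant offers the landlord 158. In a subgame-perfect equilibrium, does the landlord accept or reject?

Reject

Work out the landlord's continuation value if the offer is rejected.
Round 4 (the landlord proposes): rejection yields 0 for the tenant; the landlord offers 0 and keeps 360.
Round 3 (the tenant proposes): the landlord can get 360 next round, worth 0.65 × 360 = 234 now. The tenant offers 234 and keeps 360 − 234 = 126.
Round 2 (the landlord proposes): the tenant can get 126 next round, worth 0.59 × 126 = 74.34 now, so the landlord offers 74.34, keeping 285.66.
So by rejecting in round 1, the landlord gets 285.66 next round, worth 0.65 × 285.66 = 185.679 now.
Offer 158 < 185.679, so the landlord rejects.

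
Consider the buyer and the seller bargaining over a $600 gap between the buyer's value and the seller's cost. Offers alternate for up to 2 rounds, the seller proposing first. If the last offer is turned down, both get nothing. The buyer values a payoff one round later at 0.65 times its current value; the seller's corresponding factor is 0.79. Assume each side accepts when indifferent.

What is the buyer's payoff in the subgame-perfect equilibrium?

390

Round 2 (the buyer proposes): the seller will accept anything ≥ 0, so the buyer offers 0 and keeps 600.
Round 1 (the seller proposes): the buyer can get 600 next round, worth 0.65 × 600 = 390 now; the seller offers that and keeps 210.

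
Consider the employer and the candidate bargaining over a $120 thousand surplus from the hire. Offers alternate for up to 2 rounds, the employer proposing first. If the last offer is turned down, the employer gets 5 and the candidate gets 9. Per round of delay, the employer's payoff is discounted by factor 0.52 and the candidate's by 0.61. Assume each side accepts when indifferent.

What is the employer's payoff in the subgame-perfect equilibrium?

Round 2 (the candidate proposes): the employer gets 5 if talks fail, so the candidate offers 5 and keeps 115.
Round 1 (the employer proposes): the candidate can get 115 next round, worth 0.61 × 115 = 70.15 now, so the employer offers 70.15, keeping 49.85.

49.85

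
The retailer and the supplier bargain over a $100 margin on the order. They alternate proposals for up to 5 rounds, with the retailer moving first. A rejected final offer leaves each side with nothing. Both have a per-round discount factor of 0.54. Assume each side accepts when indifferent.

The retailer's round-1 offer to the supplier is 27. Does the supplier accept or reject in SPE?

Reject

Work out the supplier's continuation value if the offer is rejected.
Round 5 (the retailer proposes): the supplier will accept anything ≥ 0, so the retailer offers 0 and keeps 100.
Round 4 (the supplier proposes): the retailer can get 100 next round, worth 0.54 × 100 = 54 now; the supplier offers that and keeps 46.
Round 3 (the retailer proposes): the supplier can get 46 next round, worth 0.54 × 46 = 24.84 now; the retailer offers that and keeps 75.16.
Round 2 (the supplier proposes): the retailer can get 75.16 next round, worth 0.54 × 75.16 = 40.5864 now, so the supplier offers 40.5864, keeping 59.4136.
So by rejecting in round 1, the supplier gets 59.4136 next round, worth 0.54 × 59.4136 = 32.083344 now.
Offer 27 < 32.083344, so the supplier rejects.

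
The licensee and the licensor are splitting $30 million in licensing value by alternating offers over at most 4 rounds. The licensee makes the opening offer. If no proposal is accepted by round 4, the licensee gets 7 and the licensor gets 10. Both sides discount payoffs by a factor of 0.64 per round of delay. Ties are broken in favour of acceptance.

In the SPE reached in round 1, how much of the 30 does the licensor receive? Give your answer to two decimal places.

Round 4 (the licensor proposes): the licensee gets 7 if talks fail, so the licensor offers 7 and keeps 23.
Round 3 (the licensee proposes): the licensor can get 23 next round, worth 0.64 × 23 = 14.72 now. The licensee offers 14.72 and keeps 30 − 14.72 = 15.28.
Round 2 (the licensor proposes): the licensee can get 15.28 next round, worth 0.64 × 15.28 = 9.7792 now. The licensor offers 9.7792 and keeps 30 − 9.7792 = 20.2208.
Round 1 (the licensee proposes): the licensor can get 20.2208 next round, worth 0.64 × 20.2208 = 12.941312 now, so the licensee offers 12.941312, keeping 17.058688.

12.94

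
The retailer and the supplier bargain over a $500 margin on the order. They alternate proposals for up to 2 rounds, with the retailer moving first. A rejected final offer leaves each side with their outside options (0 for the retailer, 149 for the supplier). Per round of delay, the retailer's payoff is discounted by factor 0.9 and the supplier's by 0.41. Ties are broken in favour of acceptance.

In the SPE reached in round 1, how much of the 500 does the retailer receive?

Round 2 (the supplier proposes): the retailer will accept anything ≥ 0, so the supplier offers 0 and keeps 500.
Round 1 (the retailer proposes): the supplier can get 500 next round, worth 0.41 × 500 = 205 now; the retailer offers that and keeps 295.

295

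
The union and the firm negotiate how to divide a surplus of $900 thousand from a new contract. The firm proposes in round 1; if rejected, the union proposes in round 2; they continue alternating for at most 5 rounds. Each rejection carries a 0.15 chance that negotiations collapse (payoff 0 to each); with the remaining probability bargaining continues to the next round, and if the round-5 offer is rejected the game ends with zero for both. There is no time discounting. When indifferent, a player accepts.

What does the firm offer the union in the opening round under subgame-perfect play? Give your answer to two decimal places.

197.66

Round 5 (the firm proposes): the union will accept anything ≥ 0, so the firm offers 0 and keeps 900.
Round 4 (the union proposes): rejecting gives the firm an expected 0.85 × 900 = 765; the union offers that and keeps 135.
Round 3 (the firm proposes): rejecting gives the union an expected 0.85 × 135 = 114.75; the firm offers that and keeps 785.25.
Round 2 (the union proposes): rejecting gives the firm an expected 0.85 × 785.25 = 667.4625, so the union offers 667.4625, keeping 232.5375.
Round 1 (the firm proposes): rejecting gives the union an expected 0.85 × 232.5375 = 197.656875, so the firm offers 197.656875, keeping 702.343125.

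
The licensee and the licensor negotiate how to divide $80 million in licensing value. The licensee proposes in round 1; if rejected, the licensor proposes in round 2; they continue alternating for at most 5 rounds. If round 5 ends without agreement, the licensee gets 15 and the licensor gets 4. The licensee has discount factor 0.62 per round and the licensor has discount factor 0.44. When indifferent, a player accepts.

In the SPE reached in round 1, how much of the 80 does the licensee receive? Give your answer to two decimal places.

Work backward from the last round.
Round 5 (the licensee proposes): the licensor gets 4 if talks fail, so the licensee offers 4 and keeps 76.
Round 4 (the licensor proposes): the licensee can get 76 next round, worth 0.62 × 76 = 47.12 now, so the licensor offers 47.12, keeping 32.88.
Round 3 (the licensee proposes): the licensor can get 32.88 next round, worth 0.44 × 32.88 = 14.4672 now; the licensee offers that and keeps 65.5328.
Round 2 (the licensor proposes): the licensee can get 65.5328 next round, worth 0.62 × 65.5328 = 40.630336 now. The licensor offers 40.630336 and keeps 80 − 40.630336 = 39.369664.
Round 1 (the licensee proposes): the licensor can get 39.369664 next round, worth 0.44 × 39.369664 = 17.32265216 now; the licensee offers that and keeps 62.67734784.

62.68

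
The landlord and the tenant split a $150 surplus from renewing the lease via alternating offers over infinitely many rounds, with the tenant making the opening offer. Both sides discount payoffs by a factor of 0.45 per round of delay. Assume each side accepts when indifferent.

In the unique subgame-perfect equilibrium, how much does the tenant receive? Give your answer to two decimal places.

103.45

Let x be the tenant's share when the tenant proposes and y be the landlord's share when the landlord proposes.
The landlord accepts iff offered ≥ 0.45·y, so x = 150 − 0.45y. Symmetrically y = 150 − 0.45x.
Substituting: x = 150 − 0.45(150 − 0.45x), giving x(1 − 0.45·0.45) = 150(1 − 0.45).
So x = 150 × 0.55 / 0.7975 ≈ 103.4483, and the landlord receives 150 − x ≈ 46.5517.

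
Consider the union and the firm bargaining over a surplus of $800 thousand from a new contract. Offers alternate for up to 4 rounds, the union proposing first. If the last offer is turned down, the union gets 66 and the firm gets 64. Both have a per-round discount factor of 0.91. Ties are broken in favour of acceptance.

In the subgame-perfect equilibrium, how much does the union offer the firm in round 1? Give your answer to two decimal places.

618.64

Solve by backward induction from round 4.
Round 4 (the firm proposes): the union gets 66 if talks fail, so the firm offers 66 and keeps 734.
Round 3 (the union proposes): the firm can get 734 next round, worth 0.91 × 734 = 667.94 now; the union offers that and keeps 132.06.
Round 2 (the firm proposes): the union can get 132.06 next round, worth 0.91 × 132.06 = 120.1746 now. The firm offers 120.1746 and keeps 800 − 120.1746 = 679.8254.
Round 1 (the union proposes): the firm can get 679.8254 next round, worth 0.91 × 679.8254 = 618.641114 now. The union offers 618.641114 and keeps 800 − 618.641114 = 181.358886.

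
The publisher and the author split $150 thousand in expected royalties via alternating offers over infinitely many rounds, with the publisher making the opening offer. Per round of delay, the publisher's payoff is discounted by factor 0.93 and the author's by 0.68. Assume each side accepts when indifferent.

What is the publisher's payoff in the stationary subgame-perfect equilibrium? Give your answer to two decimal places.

Let x be the publisher's share when the publisher proposes and y be the author's share when the author proposes.
The author accepts iff offered ≥ 0.68·y, so x = 150 − 0.68y. Symmetrically y = 150 − 0.93x.
Substituting: x = 150 − 0.68(150 − 0.93x), giving x(1 − 0.93·0.68) = 150(1 − 0.68).
So x = 150 × 0.32 / 0.3676 ≈ 130.5767, and the author receives 150 − x ≈ 19.4233.

130.58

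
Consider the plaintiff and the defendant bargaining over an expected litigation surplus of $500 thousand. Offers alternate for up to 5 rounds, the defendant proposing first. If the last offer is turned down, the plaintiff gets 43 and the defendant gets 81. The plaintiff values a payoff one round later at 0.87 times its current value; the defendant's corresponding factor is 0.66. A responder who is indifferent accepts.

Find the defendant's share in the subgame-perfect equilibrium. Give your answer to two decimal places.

253.00

Round 5 (the defendant proposes): the plaintiff gets 43 if talks fail, so the defendant offers 43 and keeps 457.
Round 4 (the plaintiff proposes): the defendant can get 457 next round, worth 0.66 × 457 = 301.62 now. The plaintiff offers 301.62 and keeps 500 − 301.62 = 198.38.
Round 3 (the defendant proposes): the plaintiff can get 198.38 next round, worth 0.87 × 198.38 = 172.5906 now. The defendant offers 172.5906 and keeps 500 − 172.5906 = 327.4094.
Round 2 (the plaintiff proposes): the defendant can get 327.4094 next round, worth 0.66 × 327.4094 = 216.090204 now, so the plaintiff offers 216.090204, keeping 283.909796.
Round 1 (the defendant proposes): the plaintiff can get 283.909796 next round, worth 0.87 × 283.909796 = 247.00152252 now. The defendant offers 247.00152252 and keeps 500 − 247.00152252 = 252.99847748.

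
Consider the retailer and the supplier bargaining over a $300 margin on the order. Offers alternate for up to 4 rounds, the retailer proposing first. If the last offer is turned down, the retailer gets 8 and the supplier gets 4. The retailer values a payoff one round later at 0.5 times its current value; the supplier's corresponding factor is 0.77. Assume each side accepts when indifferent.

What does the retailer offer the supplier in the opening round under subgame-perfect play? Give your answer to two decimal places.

Round 4 (the supplier proposes): the retailer gets 8 if talks fail, so the supplier offers 8 and keeps 292.
Round 3 (the retailer proposes): the supplier can get 292 next round, worth 0.77 × 292 = 224.84 now; the retailer offers that and keeps 75.16.
Round 2 (the supplier proposes): the retailer can get 75.16 next round, worth 0.5 × 75.16 = 37.58 now. The supplier offers 37.58 and keeps 300 − 37.58 = 262.42.
Round 1 (the retailer proposes): the supplier can get 262.42 next round, worth 0.77 × 262.42 = 202.0634 now. The retailer offers 202.0634 and keeps 300 − 202.0634 = 97.9366.

202.06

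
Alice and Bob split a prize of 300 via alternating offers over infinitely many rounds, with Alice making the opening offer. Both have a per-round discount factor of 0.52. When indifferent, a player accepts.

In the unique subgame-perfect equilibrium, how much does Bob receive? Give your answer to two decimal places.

Let x be Alice's share when Alice proposes and y be Bob's share when Bob proposes.
Bob accepts iff offered ≥ 0.52·y, so x = 300 − 0.52y. Symmetrically y = 300 − 0.52x.
Substituting: x = 300 − 0.52(300 − 0.52x), giving x(1 − 0.52·0.52) = 300(1 − 0.52).
So x = 300 × 0.48 / 0.7296 ≈ 197.3684, and Bob receives 300 − x ≈ 102.6316.

102.63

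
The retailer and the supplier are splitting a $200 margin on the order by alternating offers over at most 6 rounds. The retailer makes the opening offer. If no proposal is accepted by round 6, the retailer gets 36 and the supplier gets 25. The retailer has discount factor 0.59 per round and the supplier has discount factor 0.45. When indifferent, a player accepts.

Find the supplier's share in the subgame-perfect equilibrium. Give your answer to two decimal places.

Round 6 (the supplier proposes): the retailer gets 36 if talks fail, so the supplier offers 36 and keeps 164.
Round 5 (the retailer proposes): the supplier can get 164 next round, worth 0.45 × 164 = 73.8 now; the retailer offers that and keeps 126.2.
Round 4 (the supplier proposes): the retailer can get 126.2 next round, worth 0.59 × 126.2 = 74.458 now; the supplier offers that and keeps 125.542.
Round 3 (the retailer proposes): the supplier can get 125.542 next round, worth 0.45 × 125.542 = 56.4939 now; the retailer offers that and keeps 143.5061.
Round 2 (the supplier proposes): the retailer can get 143.5061 next round, worth 0.59 × 143.5061 = 84.668599 now. The supplier offers 84.668599 and keeps 200 − 84.668599 = 115.331401.
Round 1 (the retailer proposes): the supplier can get 115.331401 next round, worth 0.45 × 115.331401 = 51.89913045 now, so the retailer offers 51.89913045, keeping 148.10086955.

51.90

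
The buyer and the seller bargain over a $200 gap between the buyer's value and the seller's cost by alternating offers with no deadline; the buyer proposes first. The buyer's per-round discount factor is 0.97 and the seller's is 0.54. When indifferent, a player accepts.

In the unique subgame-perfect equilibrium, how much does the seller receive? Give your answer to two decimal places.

6.80

In a stationary SPE each proposer offers the other exactly their discounted continuation value.
If the buyer keeps x when proposing and the seller keeps y when proposing, then x = 200 − 0.54y and y = 200 − 0.97x.
Solving: x = 200(1 − 0.54) / (1 − 0.97·0.54) = 92 / 0.4762 ≈ 193.1961.
The seller gets 200 − 193.1961 ≈ 6.8039.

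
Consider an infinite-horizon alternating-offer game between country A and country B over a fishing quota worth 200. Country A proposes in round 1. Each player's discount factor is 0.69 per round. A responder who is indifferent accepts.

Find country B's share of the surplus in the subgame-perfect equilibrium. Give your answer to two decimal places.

81.66

When country A proposes, country B accepts any offer worth at least 0.69 times what country B would get by proposing next round; and vice versa.
This gives x = 200 − 0.69y and y = 200 − 0.69x, where x and y are each side's share when it proposes.
Hence (1 − 0.69·0.69)x = 200(1 − 0.69), i.e. 0.5239·x = 62.
x ≈ 118.3432; country B's share is 200 − x ≈ 81.6568.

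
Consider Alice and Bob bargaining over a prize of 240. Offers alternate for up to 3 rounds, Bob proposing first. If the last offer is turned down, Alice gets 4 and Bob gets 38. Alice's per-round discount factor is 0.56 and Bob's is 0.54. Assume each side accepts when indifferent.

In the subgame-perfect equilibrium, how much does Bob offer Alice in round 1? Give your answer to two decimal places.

Round 3 (Bob proposes): Alice gets 4 if talks fail, so Bob offers 4 and keeps 236.
Round 2 (Alice proposes): Bob can get 236 next round, worth 0.54 × 236 = 127.44 now, so Alice offers 127.44, keeping 112.56.
Round 1 (Bob proposes): Alice can get 112.56 next round, worth 0.56 × 112.56 = 63.0336 now. Bob offers 63.0336 and keeps 240 − 63.0336 = 176.9664.

63.03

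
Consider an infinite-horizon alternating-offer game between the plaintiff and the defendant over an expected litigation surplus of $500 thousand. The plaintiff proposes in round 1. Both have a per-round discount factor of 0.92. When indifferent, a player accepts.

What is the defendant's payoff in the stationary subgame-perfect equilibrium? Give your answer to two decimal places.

When the plaintiff proposes, the defendant accepts any offer worth at least 0.92 times what the defendant would get by proposing next round; and vice versa.
This gives x = 500 − 0.92y and y = 500 − 0.92x, where x and y are each side's share when it proposes.
Hence (1 − 0.92·0.92)x = 500(1 − 0.92), i.e. 0.1536·x = 40.
x ≈ 260.4167; the defendant's share is 500 − x ≈ 239.5833.

239.58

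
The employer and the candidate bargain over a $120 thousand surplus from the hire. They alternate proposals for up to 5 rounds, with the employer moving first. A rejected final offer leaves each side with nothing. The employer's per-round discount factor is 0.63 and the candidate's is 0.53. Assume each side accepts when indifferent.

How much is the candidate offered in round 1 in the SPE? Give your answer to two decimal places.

Round 5 (the employer proposes): rejection yields 0 for the candidate; the employer offers 0 and keeps 120.
Round 4 (the candidate proposes): the employer can get 120 next round, worth 0.63 × 120 = 75.6 now. The candidate offers 75.6 and keeps 120 − 75.6 = 44.4.
Round 3 (the employer proposes): the candidate can get 44.4 next round, worth 0.53 × 44.4 = 23.532 now; the employer offers that and keeps 96.468.
Round 2 (the candidate proposes): the employer can get 96.468 next round, worth 0.63 × 96.468 = 60.77484 now; the candidate offers that and keeps 59.22516.
Round 1 (the employer proposes): the candidate can get 59.22516 next round, worth 0.53 × 59.22516 = 31.3893348 now; the employer offers that and keeps 88.6106652.

31.39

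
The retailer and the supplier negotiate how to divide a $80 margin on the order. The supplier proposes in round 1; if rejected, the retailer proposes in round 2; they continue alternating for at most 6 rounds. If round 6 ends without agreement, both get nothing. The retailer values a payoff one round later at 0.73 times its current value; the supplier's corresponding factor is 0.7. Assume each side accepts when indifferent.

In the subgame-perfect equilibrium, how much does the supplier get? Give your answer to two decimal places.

38.28

By backward induction:
Round 6 (the retailer proposes): rejection yields 0 for the supplier; the retailer offers 0 and keeps 80.
Round 5 (the supplier proposes): the retailer can get 80 next round, worth 0.73 × 80 = 58.4 now. The supplier offers 58.4 and keeps 80 − 58.4 = 21.6.
Round 4 (the retailer proposes): the supplier can get 21.6 next round, worth 0.7 × 21.6 = 15.12 now. The retailer offers 15.12 and keeps 80 − 15.12 = 64.88.
Round 3 (the supplier proposes): the retailer can get 64.88 next round, worth 0.73 × 64.88 = 47.3624 now. The supplier offers 47.3624 and keeps 80 − 47.3624 = 32.6376.
Round 2 (the retailer proposes): the supplier can get 32.6376 next round, worth 0.7 × 32.6376 = 22.84632 now. The retailer offers 22.84632 and keeps 80 − 22.84632 = 57.15368.
Round 1 (the supplier proposes): the retailer can get 57.15368 next round, worth 0.73 × 57.15368 = 41.7221864 now; the supplier offers that and keeps 38.2778136.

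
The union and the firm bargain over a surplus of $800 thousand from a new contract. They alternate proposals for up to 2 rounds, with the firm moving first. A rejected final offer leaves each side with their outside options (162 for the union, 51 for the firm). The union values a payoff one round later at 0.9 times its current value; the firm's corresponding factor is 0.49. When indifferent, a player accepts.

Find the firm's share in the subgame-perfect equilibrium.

125.9

Round 2 (the union proposes): the firm gets 51 if talks fail, so the union offers 51 and keeps 749.
Round 1 (the firm proposes): the union can get 749 next round, worth 0.9 × 749 = 674.1 now, so the firm offers 674.1, keeping 125.9.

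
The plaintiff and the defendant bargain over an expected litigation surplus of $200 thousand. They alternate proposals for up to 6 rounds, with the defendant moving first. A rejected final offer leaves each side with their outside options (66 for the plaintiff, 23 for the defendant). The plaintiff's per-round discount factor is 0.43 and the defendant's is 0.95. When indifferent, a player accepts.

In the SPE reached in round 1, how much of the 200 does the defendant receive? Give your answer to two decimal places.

181.24

Round 6 (the plaintiff proposes): the defendant gets 23 if talks fail, so the plaintiff offers 23 and keeps 177.
Round 5 (the defendant proposes): the plaintiff can get 177 next round, worth 0.43 × 177 = 76.11 now, so the defendant offers 76.11, keeping 123.89.
Round 4 (the plaintiff proposes): the defendant can get 123.89 next round, worth 0.95 × 123.89 = 117.6955 now. The plaintiff offers 117.6955 and keeps 200 − 117.6955 = 82.3045.
Round 3 (the defendant proposes): the plaintiff can get 82.3045 next round, worth 0.43 × 82.3045 = 35.390935 now, so the defendant offers 35.390935, keeping 164.609065.
Round 2 (the plaintiff proposes): the defendant can get 164.609065 next round, worth 0.95 × 164.609065 = 156.37861175 now. The plaintiff offers 156.37861175 and keeps 200 − 156.37861175 = 43.62138825.
Round 1 (the defendant proposes): the plaintiff can get 43.62138825 next round, worth 0.43 × 43.62138825 = 18.7571969475 now, so the defendant offers 18.7571969475, keeping 181.2428030525.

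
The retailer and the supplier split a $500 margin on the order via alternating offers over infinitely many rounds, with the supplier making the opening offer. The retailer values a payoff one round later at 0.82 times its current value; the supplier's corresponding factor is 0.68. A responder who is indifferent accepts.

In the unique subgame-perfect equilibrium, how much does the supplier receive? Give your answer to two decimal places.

203.44

When the supplier proposes, the retailer accepts any offer worth at least 0.82 times what the retailer would get by proposing next round; and vice versa.
This gives x = 500 − 0.82y and y = 500 − 0.68x, where x and y are each side's share when it proposes.
Hence (1 − 0.82·0.68)x = 500(1 − 0.82), i.e. 0.4424·x = 90.
x ≈ 203.4358; the retailer's share is 500 − x ≈ 296.5642.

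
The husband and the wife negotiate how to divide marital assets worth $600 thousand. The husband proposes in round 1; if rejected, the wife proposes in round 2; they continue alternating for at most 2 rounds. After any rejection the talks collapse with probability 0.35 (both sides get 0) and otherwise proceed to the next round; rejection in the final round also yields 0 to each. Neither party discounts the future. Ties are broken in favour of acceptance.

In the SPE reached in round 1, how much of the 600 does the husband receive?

210

By backward induction:
Round 2 (the wife proposes): rejection yields 0 for the husband; the wife offers 0 and keeps 600.
Round 1 (the husband proposes): rejecting gives the wife an expected 0.65 × 600 = 390, so the husband offers 390, keeping 210.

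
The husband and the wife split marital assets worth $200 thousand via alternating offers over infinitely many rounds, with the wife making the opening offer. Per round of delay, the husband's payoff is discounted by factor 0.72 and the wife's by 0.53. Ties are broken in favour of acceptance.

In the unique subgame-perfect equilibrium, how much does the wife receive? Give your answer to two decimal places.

In a stationary SPE each proposer offers the other exactly their discounted continuation value.
If the wife keeps x when proposing and the husband keeps y when proposing, then x = 200 − 0.72y and y = 200 − 0.53x.
Solving: x = 200(1 − 0.72) / (1 − 0.53·0.72) = 56 / 0.6184 ≈ 90.5563.
The husband gets 200 − 90.5563 ≈ 109.4437.

90.56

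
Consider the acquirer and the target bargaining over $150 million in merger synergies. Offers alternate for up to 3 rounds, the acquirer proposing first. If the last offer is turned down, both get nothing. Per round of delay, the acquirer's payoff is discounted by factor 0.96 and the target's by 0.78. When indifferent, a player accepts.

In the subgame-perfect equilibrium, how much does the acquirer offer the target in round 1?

Round 3 (the acquirer proposes): rejection yields 0 for the target; the acquirer offers 0 and keeps 150.
Round 2 (the target proposes): the acquirer can get 150 next round, worth 0.96 × 150 = 144 now; the target offers that and keeps 6.
Round 1 (the acquirer proposes): the target can get 6 next round, worth 0.78 × 6 = 4.68 now, so the acquirer offers 4.68, keeping 145.32.

4.68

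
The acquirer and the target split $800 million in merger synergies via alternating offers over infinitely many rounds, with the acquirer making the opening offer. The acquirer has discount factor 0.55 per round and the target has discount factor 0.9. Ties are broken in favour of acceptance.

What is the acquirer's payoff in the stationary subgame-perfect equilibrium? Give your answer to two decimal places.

158.42

Let x be the acquirer's share when the acquirer proposes and y be the target's share when the target proposes.
The target accepts iff offered ≥ 0.9·y, so x = 800 − 0.9y. Symmetrically y = 800 − 0.55x.
Substituting: x = 800 − 0.9(800 − 0.55x), giving x(1 − 0.55·0.9) = 800(1 − 0.9).
So x = 800 × 0.1 / 0.505 ≈ 158.4158, and the target receives 800 − x ≈ 641.5842.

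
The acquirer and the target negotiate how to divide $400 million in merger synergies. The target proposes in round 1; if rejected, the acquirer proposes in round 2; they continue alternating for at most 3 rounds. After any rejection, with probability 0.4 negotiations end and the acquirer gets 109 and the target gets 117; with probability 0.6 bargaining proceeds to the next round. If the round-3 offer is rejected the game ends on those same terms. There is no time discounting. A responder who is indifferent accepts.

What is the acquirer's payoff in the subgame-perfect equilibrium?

By backward induction:
Round 3 (the target proposes): the acquirer gets 109 if talks fail, so the target offers 109 and keeps 291.
Round 2 (the acquirer proposes): rejecting gives the target an expected 0.6 × 291 + 0.4 × 117 = 221.4. The acquirer offers 221.4 and keeps 400 − 221.4 = 178.6.
Round 1 (the target proposes): rejecting gives the acquirer an expected 0.6 × 178.6 + 0.4 × 109 = 150.76; the target offers that and keeps 249.24.

150.76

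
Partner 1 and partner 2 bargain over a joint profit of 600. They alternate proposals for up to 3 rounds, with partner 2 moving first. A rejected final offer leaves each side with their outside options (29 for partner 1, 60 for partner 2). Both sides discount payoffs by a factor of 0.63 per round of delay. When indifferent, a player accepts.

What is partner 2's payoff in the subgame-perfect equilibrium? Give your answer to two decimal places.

By backward induction:
Round 3 (partner 2 proposes): partner 1 gets 29 if talks fail, so partner 2 offers 29 and keeps 571.
Round 2 (partner 1 proposes): partner 2 can get 571 next round, worth 0.63 × 571 = 359.73 now; partner 1 offers that and keeps 240.27.
Round 1 (partner 2 proposes): partner 1 can get 240.27 next round, worth 0.63 × 240.27 = 151.3701 now; partner 2 offers that and keeps 448.6299.

448.63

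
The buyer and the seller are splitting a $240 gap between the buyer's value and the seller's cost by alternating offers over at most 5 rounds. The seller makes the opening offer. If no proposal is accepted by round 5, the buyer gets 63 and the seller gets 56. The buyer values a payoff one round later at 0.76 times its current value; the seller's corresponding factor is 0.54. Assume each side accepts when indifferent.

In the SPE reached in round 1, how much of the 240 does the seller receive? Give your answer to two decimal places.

Round 5 (the seller proposes): the buyer gets 63 if talks fail, so the seller offers 63 and keeps 177.
Round 4 (the buyer proposes): the seller can get 177 next round, worth 0.54 × 177 = 95.58 now, so the buyer offers 95.58, keeping 144.42.
Round 3 (the seller proposes): the buyer can get 144.42 next round, worth 0.76 × 144.42 = 109.7592 now, so the seller offers 109.7592, keeping 130.2408.
Round 2 (the buyer proposes): the seller can get 130.2408 next round, worth 0.54 × 130.2408 = 70.330032 now; the buyer offers that and keeps 169.669968.
Round 1 (the seller proposes): the buyer can get 169.669968 next round, worth 0.76 × 169.669968 = 128.94917568 now; the seller offers that and keeps 111.05082432.

111.05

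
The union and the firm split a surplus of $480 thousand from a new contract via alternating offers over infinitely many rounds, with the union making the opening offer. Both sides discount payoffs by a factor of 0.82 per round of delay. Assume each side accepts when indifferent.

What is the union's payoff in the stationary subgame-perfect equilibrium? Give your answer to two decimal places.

263.74

When the union proposes, the firm accepts any offer worth at least 0.82 times what the firm would get by proposing next round; and vice versa.
This gives x = 480 − 0.82y and y = 480 − 0.82x, where x and y are each side's share when it proposes.
Hence (1 − 0.82·0.82)x = 480(1 − 0.82), i.e. 0.3276·x = 86.4.
x ≈ 263.7363; the firm's share is 480 − x ≈ 216.2637.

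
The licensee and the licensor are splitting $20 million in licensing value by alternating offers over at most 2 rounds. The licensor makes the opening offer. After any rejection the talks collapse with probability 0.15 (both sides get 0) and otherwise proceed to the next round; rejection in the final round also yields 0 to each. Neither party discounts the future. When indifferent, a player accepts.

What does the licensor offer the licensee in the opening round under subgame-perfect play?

17

Round 2 (the licensee proposes): the licensor will accept anything ≥ 0, so the licensee offers 0 and keeps 20.
Round 1 (the licensor proposes): rejecting gives the licensee an expected 0.85 × 20 = 17; the licensor offers that and keeps 3.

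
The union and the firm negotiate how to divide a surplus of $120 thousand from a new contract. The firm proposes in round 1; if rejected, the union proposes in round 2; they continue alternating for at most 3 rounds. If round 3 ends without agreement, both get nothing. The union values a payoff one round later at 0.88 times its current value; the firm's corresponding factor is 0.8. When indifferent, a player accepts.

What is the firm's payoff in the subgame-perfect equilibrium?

Solve by backward induction from round 3.
Round 3 (the firm proposes): rejection yields 0 for the union; the firm offers 0 and keeps 120.
Round 2 (the union proposes): the firm can get 120 next round, worth 0.8 × 120 = 96 now; the union offers that and keeps 24.
Round 1 (the firm proposes): the union can get 24 next round, worth 0.88 × 24 = 21.12 now; the firm offers that and keeps 98.88.

98.88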